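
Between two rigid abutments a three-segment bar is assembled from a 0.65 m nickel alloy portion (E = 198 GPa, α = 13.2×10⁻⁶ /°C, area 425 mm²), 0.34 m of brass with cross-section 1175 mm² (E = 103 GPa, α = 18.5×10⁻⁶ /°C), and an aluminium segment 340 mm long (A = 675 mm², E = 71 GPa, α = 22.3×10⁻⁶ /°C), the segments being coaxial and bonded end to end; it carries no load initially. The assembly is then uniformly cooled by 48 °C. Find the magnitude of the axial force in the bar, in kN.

With the walls removed the bar would change length by δ_free = Σ αᵢΔT Lᵢ = 13.2×10⁻⁶×48×650 + 18.5×10⁻⁶×48×340 + 22.3×10⁻⁶×48×340 = 1.078 mm.
Since the ends are fixed, an axial force P builds up, equal in every segment, with P · Σ Lᵢ/(AᵢEᵢ) = δ_free.
Σ Lᵢ/(AᵢEᵢ) = 650/(425×198×10³) + 340/(1175×103×10³) + 340/(675×71×10³) = 1.763×10⁻⁵ mm/N.
Hence P = δ_free / Σ(L/AE) = 1.078/1.763×10⁻⁵ = 61.14 kN (tensile).

P ≈ 61.1 kN (tensile)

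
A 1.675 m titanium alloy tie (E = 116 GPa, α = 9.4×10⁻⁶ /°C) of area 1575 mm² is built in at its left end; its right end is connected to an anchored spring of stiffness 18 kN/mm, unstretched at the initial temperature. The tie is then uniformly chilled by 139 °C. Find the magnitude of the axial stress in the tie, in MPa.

σ ≈ 21.5 MPa (tensile)

If the spring were absent the tie would shorten by αΔT L = 9.4×10⁻⁶ × 139 × 1675 = 2.189 mm.
With a force P in the spring, the elastic change of the tie is PL/(AE) and that of the spring is P/k; compatibility requires their sum to equal δ_free.
P [ L/(AE) + 1/k ] = δ_free → P [ 1675/(1575×116×10³) + 1/(18×10³) ] = 2.189.
P = 2.189 / 6.472×10⁻⁵ = 33810 N.
σ = P/A = 33810/1575 = 21.47 MPa.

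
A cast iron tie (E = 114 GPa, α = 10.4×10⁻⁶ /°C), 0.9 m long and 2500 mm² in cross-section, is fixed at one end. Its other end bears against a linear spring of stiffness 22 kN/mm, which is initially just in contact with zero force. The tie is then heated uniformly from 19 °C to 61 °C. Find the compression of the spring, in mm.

If the spring were absent the tie would lengthen by αΔT L = 10.4×10⁻⁶ × 42 × 900 = 0.3931 mm.
With a force P in the spring, the elastic change of the tie is PL/(AE) and that of the spring is P/k; compatibility requires their sum to equal δ_free.
So P = δ_free / [L/(AE) + 1/k] = 0.3931 / [ 900/(2500×114×10³) + 1/(22×10³) ].
P = 0.3931 / 4.861×10⁻⁵ = 8087 N.
Spring compression = P/k = 8087/(22×10³) = 0.3676 mm.

δ ≈ 0.368 mm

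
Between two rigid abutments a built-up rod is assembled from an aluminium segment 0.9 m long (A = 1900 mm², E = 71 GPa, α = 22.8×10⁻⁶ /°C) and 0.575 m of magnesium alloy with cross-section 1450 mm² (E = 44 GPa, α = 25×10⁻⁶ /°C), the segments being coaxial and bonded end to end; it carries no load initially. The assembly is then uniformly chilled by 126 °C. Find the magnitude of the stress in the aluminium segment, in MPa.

σ ≈ 148 MPa (tensile)

With the walls removed the bar would change length by δ_free = Σ αᵢΔT Lᵢ = 22.8×10⁻⁶×126×900 + 25×10⁻⁶×126×575 = 4.397 mm.
The walls prevent any net length change, so an axial force P (same in every segment) develops. Compatibility: P · Σ Lᵢ/(AᵢEᵢ) = δ_free.
Σ Lᵢ/(AᵢEᵢ) = 900/(1900×71×10³) + 575/(1450×44×10³) = 1.568×10⁻⁵ mm/N.
P = 4.397 / 1.568×10⁻⁵ = 280300 N = 280.3 kN, tensile.
σ_{aluminium} = P / A = 280300 / 1900 = 147.5 MPa.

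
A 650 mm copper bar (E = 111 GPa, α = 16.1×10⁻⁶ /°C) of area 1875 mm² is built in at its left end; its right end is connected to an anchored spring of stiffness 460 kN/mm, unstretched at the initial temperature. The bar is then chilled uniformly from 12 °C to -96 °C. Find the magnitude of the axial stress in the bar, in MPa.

Free thermal contraction: δ_free = αΔT L = 16.1×10⁻⁶ × 108 × 650 = 1.13 mm.
With a force P in the spring, the elastic change of the bar is PL/(AE) and that of the spring is P/k; compatibility requires their sum to equal δ_free.
So P = δ_free / [L/(AE) + 1/k] = 1.13 / [ 650/(1875×111×10³) + 1/(460×10³) ].
P = 1.13 / 5.297×10⁻⁶ = 213400 N.
σ = P/A = 213400/1875 = 113.8 MPa.

σ ≈ 114 MPa (tensile)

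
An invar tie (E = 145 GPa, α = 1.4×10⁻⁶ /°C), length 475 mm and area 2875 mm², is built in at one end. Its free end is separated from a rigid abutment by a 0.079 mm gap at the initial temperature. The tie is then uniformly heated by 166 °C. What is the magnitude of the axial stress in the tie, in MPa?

Unrestrained expansion: δ_free = αΔT L = 1.4×10⁻⁶ × 166 × 475 = 0.1104 mm.
The gap closes (δ_free > 0.079 mm) and the wall then resists a further 0.1104 − 0.079 = 0.03139 mm of expansion.
Compatibility: PL/(AE) = 0.03139 mm, so σ = P/A = E × (0.03139/475) = 9.582 MPa.

σ ≈ 9.58 MPa (compressive)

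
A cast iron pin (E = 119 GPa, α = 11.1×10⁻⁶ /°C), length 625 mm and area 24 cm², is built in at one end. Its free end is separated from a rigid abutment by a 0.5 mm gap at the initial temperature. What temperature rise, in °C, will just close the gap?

ΔT ≈ 72.1 °C

The gap closes when αΔT L = 0.5 mm, since the pin is still unstressed at that instant.
So ΔT = g/(αL) = 0.5/(11.1×10⁻⁶ × 625) = 72.07 °C.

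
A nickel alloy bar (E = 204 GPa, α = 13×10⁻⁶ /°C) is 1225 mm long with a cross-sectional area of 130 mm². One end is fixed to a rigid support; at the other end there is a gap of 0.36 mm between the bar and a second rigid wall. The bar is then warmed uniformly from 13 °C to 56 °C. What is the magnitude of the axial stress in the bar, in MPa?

σ ≈ 54.1 MPa (compressive)

If the wall were absent the bar would grow by αΔT L = 13×10⁻⁶ × 43 × 1225 = 0.6848 mm.
The gap closes (δ_free > 0.36 mm) and the wall then resists a further 0.6848 − 0.36 = 0.3248 mm of expansion.
So σ = E(δ_free − g)/L = 204×10³ × 0.3248/1225 = 54.08 MPa.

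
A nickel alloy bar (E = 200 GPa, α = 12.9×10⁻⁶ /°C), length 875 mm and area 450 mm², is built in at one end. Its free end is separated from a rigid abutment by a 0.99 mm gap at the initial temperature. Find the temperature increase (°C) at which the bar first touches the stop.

The gap closes when αΔT L = 0.99 mm, since the bar is still unstressed at that instant.
So ΔT = g/(αL) = 0.99/(12.9×10⁻⁶ × 875) = 87.71 °C.

ΔT ≈ 87.7 °C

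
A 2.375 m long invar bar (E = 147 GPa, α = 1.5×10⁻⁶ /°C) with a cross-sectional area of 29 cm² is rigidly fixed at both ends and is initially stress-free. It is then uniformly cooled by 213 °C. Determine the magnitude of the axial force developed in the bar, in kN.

P ≈ 136 kN (tensile)

The ends cannot move, so σ = EαΔT = 147×10³ × 1.5×10⁻⁶ × 213 = 46.97 MPa.
Then P = σA = 46.97 × 2900 mm² = 136.2 kN, tensile.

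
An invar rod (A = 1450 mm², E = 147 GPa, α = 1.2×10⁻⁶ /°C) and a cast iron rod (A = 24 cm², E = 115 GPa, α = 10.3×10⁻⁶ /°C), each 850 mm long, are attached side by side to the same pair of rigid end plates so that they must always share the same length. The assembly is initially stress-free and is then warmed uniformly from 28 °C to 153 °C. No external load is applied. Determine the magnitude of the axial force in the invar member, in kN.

P ≈ 137 kN (tensile in the invar)

The cast iron has the larger α, so on heating it would change length more than the invar if both were free. The rigid plates force a common final length, so the cast iron is put into compression and the invar into tension, with equal and opposite forces P (no external load).
Setting the final lengths equal and cancelling L: (α₁ − α₂)ΔT = P/(A₁E₁) + P/(A₂E₂).
|α₁ − α₂|·ΔT = 9.1×10⁻⁶ × 125 = 0.001138.
1/(A₁E₁) + 1/(A₂E₂) = 1/(1450×147×10³) + 1/(2400×115×10³) = 8.315×10⁻⁹ N⁻¹.
P = 0.001138 / 8.315×10⁻⁹ = 136800 N = 136.8 kN.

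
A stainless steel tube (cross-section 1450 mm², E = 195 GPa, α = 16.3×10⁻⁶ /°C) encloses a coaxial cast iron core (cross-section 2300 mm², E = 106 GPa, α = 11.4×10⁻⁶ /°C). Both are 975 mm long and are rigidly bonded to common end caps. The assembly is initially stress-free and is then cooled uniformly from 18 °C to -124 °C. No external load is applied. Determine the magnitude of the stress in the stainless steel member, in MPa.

σ ≈ 62.8 MPa (tensile)

Equilibrium of a rigid end plate with no external load gives equal and opposite internal forces ±P in the two members. Since α_{stainless steel} > α_{cast iron}, cooling drives the stainless steel into tension and the cast iron into compression.
Equating the net (thermal + elastic) strains gives |α₁ − α₂|·ΔT = P·[1/(A₁E₁) + 1/(A₂E₂)].
|α₁ − α₂|·ΔT = 4.9×10⁻⁶ × 142 = 0.0006958.
1/(A₁E₁) + 1/(A₂E₂) = 1/(1450×195×10³) + 1/(2300×106×10³) = 7.638×10⁻⁹ N⁻¹.
P = 0.0006958 / 7.638×10⁻⁹ = 91090 N = 91.09 kN.
σ_{stainless steel} = P/A₁ = 91090/1450 = 62.82 MPa, tensile.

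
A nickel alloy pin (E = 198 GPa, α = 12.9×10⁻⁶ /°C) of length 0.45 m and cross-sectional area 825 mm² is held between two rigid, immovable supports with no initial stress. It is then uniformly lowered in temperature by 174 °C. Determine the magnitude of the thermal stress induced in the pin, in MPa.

σ ≈ 444 MPa (tensile)

With length fixed, the mechanical strain must cancel the thermal strain αΔT = 12.9×10⁻⁶ × 174 = 2244.6×10⁻⁶.
Hence σ = E·αΔT = 198×10³ × 2244.6×10⁻⁶ = 444.4 MPa, tensile.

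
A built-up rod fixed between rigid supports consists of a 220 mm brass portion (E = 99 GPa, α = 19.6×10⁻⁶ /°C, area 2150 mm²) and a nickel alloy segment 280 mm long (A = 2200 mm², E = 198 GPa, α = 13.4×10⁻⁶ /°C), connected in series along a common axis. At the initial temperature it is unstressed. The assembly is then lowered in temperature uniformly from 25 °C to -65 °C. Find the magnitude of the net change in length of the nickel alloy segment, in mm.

|ΔL| ≈ 0.0594 mm

If the supports were absent, the total length change would be Σ αᵢΔT Lᵢ = 19.6×10⁻⁶×90×220 + 13.4×10⁻⁶×90×280 = 0.7258 mm.
The rigid supports impose zero overall length change; the single axial force P common to all segments must satisfy P Σ Lᵢ/(AᵢEᵢ) = δ_free.
Σ Lᵢ/(AᵢEᵢ) = 220/(2150×99×10³) + 280/(2200×198×10³) = 1.676×10⁻⁶ mm/N.
Hence P = δ_free / Σ(L/AE) = 0.7258/1.676×10⁻⁶ = 432.9 kN (tensile).
For the nickel alloy segment, free thermal change = 13.4×10⁻⁶×90×280 = 0.3377 mm and elastic change from P = 432900×280/(2200×198×10³) = 0.2783 mm; these oppose, so the net change is 0.0594 mm (segment shortens).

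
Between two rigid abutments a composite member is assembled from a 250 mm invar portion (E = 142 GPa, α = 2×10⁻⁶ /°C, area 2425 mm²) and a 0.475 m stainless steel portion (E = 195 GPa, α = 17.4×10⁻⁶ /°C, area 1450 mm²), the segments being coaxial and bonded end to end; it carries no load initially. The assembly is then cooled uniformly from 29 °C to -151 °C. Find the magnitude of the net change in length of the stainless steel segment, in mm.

|ΔL| ≈ 0.386 mm

If the supports were absent, the total length change would be Σ αᵢΔT Lᵢ = 2×10⁻⁶×180×250 + 17.4×10⁻⁶×180×475 = 1.578 mm.
The walls prevent any net length change, so an axial force P (same in every segment) develops. Compatibility: P · Σ Lᵢ/(AᵢEᵢ) = δ_free.
The series flexibility is Σ Lᵢ/(AᵢEᵢ) = 250/(2425×142×10³) + 475/(1450×195×10³) = 2.406×10⁻⁶ mm/N.
P = 1.578 / 2.406×10⁻⁶ = 655800 N = 655.8 kN, tensile.
For the stainless steel segment, free thermal change = 17.4×10⁻⁶×180×475 = 1.488 mm and elastic change from P = 655800×475/(1450×195×10³) = 1.102 mm; these oppose, so the net change is 0.386 mm (segment shortens).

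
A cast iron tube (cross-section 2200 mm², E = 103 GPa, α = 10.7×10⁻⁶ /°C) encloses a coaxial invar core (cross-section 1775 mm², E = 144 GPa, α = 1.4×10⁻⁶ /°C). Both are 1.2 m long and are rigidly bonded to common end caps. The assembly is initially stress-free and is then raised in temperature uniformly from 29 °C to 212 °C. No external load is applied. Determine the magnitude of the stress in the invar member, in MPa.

σ ≈ 115 MPa (tensile)

Equilibrium of a rigid end plate with no external load gives equal and opposite internal forces ±P in the two members. Since α_{cast iron} > α_{invar}, heating drives the cast iron into compression and the invar into tension.
Setting the final lengths equal and cancelling L: (α₁ − α₂)ΔT = P/(A₁E₁) + P/(A₂E₂).
|α₁ − α₂|·ΔT = 9.3×10⁻⁶ × 183 = 0.001702.
1/(A₁E₁) + 1/(A₂E₂) = 1/(2200×103×10³) + 1/(1775×144×10³) = 8.325×10⁻⁹ N⁻¹.
So P = 0.001702 / 8.325×10⁻⁹ = 204.4 kN.
σ_{invar} = P/A₂ = 204400/1775 = 115.2 MPa, tensile.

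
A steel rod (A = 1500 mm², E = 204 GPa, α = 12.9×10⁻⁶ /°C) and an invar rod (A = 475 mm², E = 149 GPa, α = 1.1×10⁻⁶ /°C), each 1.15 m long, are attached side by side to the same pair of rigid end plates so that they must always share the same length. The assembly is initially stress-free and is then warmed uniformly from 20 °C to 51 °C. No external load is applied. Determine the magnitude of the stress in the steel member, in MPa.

σ ≈ 14 MPa (compressive)

The steel has the larger α, so on heating it would change length more than the invar if both were free. The rigid plates force a common final length, so the steel is put into compression and the invar into tension, with equal and opposite forces P (no external load).
Setting the final lengths equal and cancelling L: (α₁ − α₂)ΔT = P/(A₁E₁) + P/(A₂E₂).
|α₁ − α₂|·ΔT = 11.8×10⁻⁶ × 31 = 0.0003658.
1/(A₁E₁) + 1/(A₂E₂) = 1/(1500×204×10³) + 1/(475×149×10³) = 1.74×10⁻⁸ N⁻¹.
So P = 0.0003658 / 1.74×10⁻⁸ = 21.03 kN.
σ_{steel} = P/A₁ = 21030/1500 = 14.02 MPa, compressive.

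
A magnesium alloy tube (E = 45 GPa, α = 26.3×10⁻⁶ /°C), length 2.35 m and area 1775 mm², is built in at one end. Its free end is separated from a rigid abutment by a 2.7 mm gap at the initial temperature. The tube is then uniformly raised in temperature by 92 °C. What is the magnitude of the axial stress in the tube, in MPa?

Unrestrained expansion: δ_free = αΔT L = 26.3×10⁻⁶ × 92 × 2350 = 5.686 mm.
This exceeds the 2.7 mm gap, so the wall pushes back. The portion of expansion that must be recovered elastically is δ_free − gap = 5.686 − 2.7 = 2.986 mm.
Compatibility: PL/(AE) = 2.986 mm, so σ = P/A = E × (2.986/2350) = 57.18 MPa.

σ ≈ 57.2 MPa (compressive)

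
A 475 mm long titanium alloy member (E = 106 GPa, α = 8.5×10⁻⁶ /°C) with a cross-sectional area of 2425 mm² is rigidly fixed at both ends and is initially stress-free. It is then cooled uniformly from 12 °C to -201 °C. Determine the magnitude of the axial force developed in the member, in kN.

P ≈ 465 kN (tensile)

Full restraint means ε = 0, so the stress is σ = EαΔT = 106×10³ × 8.5×10⁻⁶ × 213 = 191.9 MPa.
Then P = σA = 191.9 × 2425 mm² = 465.4 kN, tensile.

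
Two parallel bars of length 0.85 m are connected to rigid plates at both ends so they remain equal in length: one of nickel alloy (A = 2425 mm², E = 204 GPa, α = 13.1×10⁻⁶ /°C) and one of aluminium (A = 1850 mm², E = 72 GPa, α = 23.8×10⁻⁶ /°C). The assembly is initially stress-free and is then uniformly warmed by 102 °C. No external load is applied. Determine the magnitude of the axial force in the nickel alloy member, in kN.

P ≈ 115 kN (tensile in the nickel alloy)

The aluminium has the larger α, so on heating it would change length more than the nickel alloy if both were free. The rigid plates force a common final length, so the aluminium is put into compression and the nickel alloy into tension, with equal and opposite forces P (no external load).
Compatibility of the two members (thermal + elastic change equal): (α₁ − α₂)ΔT = P·[1/(A₁E₁) + 1/(A₂E₂)].
|α₁ − α₂|·ΔT = 10.7×10⁻⁶ × 102 = 0.001091.
1/(A₁E₁) + 1/(A₂E₂) = 1/(2425×204×10³) + 1/(1850×72×10³) = 9.529×10⁻⁹ N⁻¹.
So P = 0.001091 / 9.529×10⁻⁹ = 114.5 kN.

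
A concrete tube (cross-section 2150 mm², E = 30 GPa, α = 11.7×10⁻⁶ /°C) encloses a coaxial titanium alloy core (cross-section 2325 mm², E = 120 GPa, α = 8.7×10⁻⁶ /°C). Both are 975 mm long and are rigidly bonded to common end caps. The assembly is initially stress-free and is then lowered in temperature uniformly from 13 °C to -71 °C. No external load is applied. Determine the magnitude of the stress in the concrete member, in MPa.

Equilibrium of a rigid end plate with no external load gives equal and opposite internal forces ±P in the two members. Since α_{concrete} > α_{titanium alloy}, cooling drives the concrete into tension and the titanium alloy into compression.
Setting the final lengths equal and cancelling L: (α₁ − α₂)ΔT = P/(A₁E₁) + P/(A₂E₂).
|α₁ − α₂|·ΔT = 3×10⁻⁶ × 84 = 0.000252.
1/(A₁E₁) + 1/(A₂E₂) = 1/(2150×30×10³) + 1/(2325×120×10³) = 1.909×10⁻⁸ N⁻¹.
So P = 0.000252 / 1.909×10⁻⁸ = 13.2 kN.
σ_{concrete} = P/A₁ = 13200/2150 = 6.14 MPa, tensile.

σ ≈ 6.14 MPa (tensile)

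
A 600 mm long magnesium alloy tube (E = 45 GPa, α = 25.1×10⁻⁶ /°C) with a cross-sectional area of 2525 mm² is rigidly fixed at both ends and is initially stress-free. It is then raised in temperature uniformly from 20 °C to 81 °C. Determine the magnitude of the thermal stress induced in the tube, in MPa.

σ ≈ 68.9 MPa (compressive)

Because both ends are immovable the net strain is zero, and the suppressed thermal strain is αΔT = 25.1×10⁻⁶ × 61 = 1531.1×10⁻⁶.
σ = EαΔT = 45×10³ × 25.1×10⁻⁶ × 61 = 68.9 MPa (compressive; the tube is trying to expand).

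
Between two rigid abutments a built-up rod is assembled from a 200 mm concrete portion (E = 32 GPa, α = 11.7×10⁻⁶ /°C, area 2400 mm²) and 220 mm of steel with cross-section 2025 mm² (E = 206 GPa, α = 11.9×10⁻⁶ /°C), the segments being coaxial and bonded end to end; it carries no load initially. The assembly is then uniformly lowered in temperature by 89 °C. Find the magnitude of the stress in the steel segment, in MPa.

If the supports were absent, the total length change would be Σ αᵢΔT Lᵢ = 11.7×10⁻⁶×89×200 + 11.9×10⁻⁶×89×220 = 0.4413 mm.
The walls prevent any net length change, so an axial force P (same in every segment) develops. Compatibility: P · Σ Lᵢ/(AᵢEᵢ) = δ_free.
The series flexibility is Σ Lᵢ/(AᵢEᵢ) = 200/(2400×32×10³) + 220/(2025×206×10³) = 3.132×10⁻⁶ mm/N.
So P = 0.4413 / 3.132×10⁻⁶ = 140.9 kN, tensile.
σ_{steel} = P / A = 140900 / 2025 = 69.58 MPa.

σ ≈ 69.6 MPa (tensile)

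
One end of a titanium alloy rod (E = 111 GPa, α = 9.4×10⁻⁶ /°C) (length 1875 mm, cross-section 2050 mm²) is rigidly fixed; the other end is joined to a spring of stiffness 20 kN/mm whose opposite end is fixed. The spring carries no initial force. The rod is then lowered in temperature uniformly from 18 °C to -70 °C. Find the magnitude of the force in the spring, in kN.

P ≈ 26.6 kN

If the spring were absent the rod would shorten by αΔT L = 9.4×10⁻⁶ × 88 × 1875 = 1.551 mm.
With a force P in the spring, the elastic change of the rod is PL/(AE) and that of the spring is P/k; compatibility requires their sum to equal δ_free.
P [ L/(AE) + 1/k ] = δ_free → P [ 1875/(2050×111×10³) + 1/(20×10³) ] = 1.551.
P = 1.551 / 5.824×10⁻⁵ = 26630 N.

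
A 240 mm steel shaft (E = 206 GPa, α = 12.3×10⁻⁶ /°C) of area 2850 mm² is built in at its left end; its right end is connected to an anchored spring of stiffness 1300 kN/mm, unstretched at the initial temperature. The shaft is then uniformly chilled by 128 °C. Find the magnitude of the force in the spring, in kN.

If the spring were absent the shaft would shorten by αΔT L = 12.3×10⁻⁶ × 128 × 240 = 0.3779 mm.
With a force P in the spring, the elastic change of the shaft is PL/(AE) and that of the spring is P/k; compatibility requires their sum to equal δ_free.
P [ L/(AE) + 1/k ] = δ_free → P [ 240/(2850×206×10³) + 1/(1300×10³) ] = 0.3779.
P = 0.3779 / 1.178×10⁻⁶ = 320800 N.

P ≈ 321 kN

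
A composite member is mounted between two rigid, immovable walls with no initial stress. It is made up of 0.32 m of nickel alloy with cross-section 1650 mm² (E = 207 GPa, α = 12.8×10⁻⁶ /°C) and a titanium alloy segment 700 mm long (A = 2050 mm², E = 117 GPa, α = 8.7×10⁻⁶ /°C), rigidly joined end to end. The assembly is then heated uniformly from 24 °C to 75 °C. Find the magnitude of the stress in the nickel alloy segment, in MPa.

σ ≈ 81.7 MPa (compressive)

With the walls removed the bar would change length by δ_free = Σ αᵢΔT Lᵢ = 12.8×10⁻⁶×51×320 + 8.7×10⁻⁶×51×700 = 0.5195 mm.
The walls prevent any net length change, so an axial force P (same in every segment) develops. Compatibility: P · Σ Lᵢ/(AᵢEᵢ) = δ_free.
Σ Lᵢ/(AᵢEᵢ) = 320/(1650×207×10³) + 700/(2050×117×10³) = 3.855×10⁻⁶ mm/N.
So P = 0.5195 / 3.855×10⁻⁶ = 134.7 kN, compressive.
σ_{nickel alloy} = P / A = 134700 / 1650 = 81.66 MPa.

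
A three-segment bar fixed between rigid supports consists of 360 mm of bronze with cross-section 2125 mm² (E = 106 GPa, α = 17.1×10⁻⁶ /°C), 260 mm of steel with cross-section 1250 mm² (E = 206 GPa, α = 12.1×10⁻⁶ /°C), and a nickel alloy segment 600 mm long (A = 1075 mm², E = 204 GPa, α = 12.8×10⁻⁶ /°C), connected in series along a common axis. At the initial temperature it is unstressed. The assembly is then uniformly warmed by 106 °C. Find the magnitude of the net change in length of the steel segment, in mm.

|ΔL| ≈ 0.00664 mm

With the walls removed the bar would change length by δ_free = Σ αᵢΔT Lᵢ = 17.1×10⁻⁶×106×360 + 12.1×10⁻⁶×106×260 + 12.8×10⁻⁶×106×600 = 1.8 mm.
Since the ends are fixed, an axial force P builds up, equal in every segment, with P · Σ Lᵢ/(AᵢEᵢ) = δ_free.
The series flexibility is Σ Lᵢ/(AᵢEᵢ) = 360/(2125×106×10³) + 260/(1250×206×10³) + 600/(1075×204×10³) = 5.344×10⁻⁶ mm/N.
So P = 1.8 / 5.344×10⁻⁶ = 336.8 kN, compressive.
For the steel segment, free thermal change = 12.1×10⁻⁶×106×260 = 0.3335 mm and elastic change from P = 336800×260/(1250×206×10³) = 0.3401 mm; these oppose, so the net change is 0.00664 mm (segment shortens).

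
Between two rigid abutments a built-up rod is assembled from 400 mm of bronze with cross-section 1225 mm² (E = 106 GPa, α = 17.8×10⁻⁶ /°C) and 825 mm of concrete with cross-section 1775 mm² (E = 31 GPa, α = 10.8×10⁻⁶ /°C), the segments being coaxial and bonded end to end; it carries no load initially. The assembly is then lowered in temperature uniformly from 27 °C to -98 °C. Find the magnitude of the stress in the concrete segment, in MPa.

σ ≈ 62.5 MPa (tensile)

Free thermal contraction of the whole bar: Σ αᵢΔT Lᵢ = 17.8×10⁻⁶×125×400 + 10.8×10⁻⁶×125×825 = 2.004 mm.
The rigid supports impose zero overall length change; the single axial force P common to all segments must satisfy P Σ Lᵢ/(AᵢEᵢ) = δ_free.
Σ Lᵢ/(AᵢEᵢ) = 400/(1225×106×10³) + 825/(1775×31×10³) = 1.807×10⁻⁵ mm/N.
Hence P = δ_free / Σ(L/AE) = 2.004/1.807×10⁻⁵ = 110.9 kN (tensile).
σ_{concrete} = P / A = 110900 / 1775 = 62.46 MPa.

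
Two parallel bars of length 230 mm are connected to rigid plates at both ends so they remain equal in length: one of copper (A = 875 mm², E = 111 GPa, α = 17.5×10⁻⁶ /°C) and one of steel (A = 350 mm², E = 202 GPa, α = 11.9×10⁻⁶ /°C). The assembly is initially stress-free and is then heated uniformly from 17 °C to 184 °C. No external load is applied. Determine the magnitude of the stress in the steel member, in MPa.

σ ≈ 109 MPa (tensile)

The copper has the larger α, so on heating it would change length more than the steel if both were free. The rigid plates force a common final length, so the copper is put into compression and the steel into tension, with equal and opposite forces P (no external load).
Setting the final lengths equal and cancelling L: (α₁ − α₂)ΔT = P/(A₁E₁) + P/(A₂E₂).
|α₁ − α₂|·ΔT = 5.6×10⁻⁶ × 167 = 0.0009352.
1/(A₁E₁) + 1/(A₂E₂) = 1/(875×111×10³) + 1/(350×202×10³) = 2.444×10⁻⁸ N⁻¹.
P = 0.0009352 / 2.444×10⁻⁸ = 38260 N = 38.26 kN.
σ_{steel} = P/A₂ = 38260/350 = 109.3 MPa, tensile.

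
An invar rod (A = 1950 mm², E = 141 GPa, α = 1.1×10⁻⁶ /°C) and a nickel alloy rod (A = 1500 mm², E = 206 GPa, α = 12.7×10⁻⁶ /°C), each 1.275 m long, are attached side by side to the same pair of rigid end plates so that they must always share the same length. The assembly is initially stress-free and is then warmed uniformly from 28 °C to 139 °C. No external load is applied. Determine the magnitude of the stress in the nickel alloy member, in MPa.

Both members must finish at the same length. With the larger α, the nickel alloy tends to over-expand; the plates restrain it, putting the nickel alloy in compression and the invar in tension. With no external load the two internal forces are equal and opposite, magnitude P.
Equating the net (thermal + elastic) strains gives |α₁ − α₂|·ΔT = P·[1/(A₁E₁) + 1/(A₂E₂)].
|α₁ − α₂|·ΔT = 11.6×10⁻⁶ × 111 = 0.001288.
1/(A₁E₁) + 1/(A₂E₂) = 1/(1950×141×10³) + 1/(1500×206×10³) = 6.873×10⁻⁹ N⁻¹.
So P = 0.001288 / 6.873×10⁻⁹ = 187.3 kN.
σ_{nickel alloy} = P/A₂ = 187300/1500 = 124.9 MPa, compressive.

σ ≈ 125 MPa (compressive)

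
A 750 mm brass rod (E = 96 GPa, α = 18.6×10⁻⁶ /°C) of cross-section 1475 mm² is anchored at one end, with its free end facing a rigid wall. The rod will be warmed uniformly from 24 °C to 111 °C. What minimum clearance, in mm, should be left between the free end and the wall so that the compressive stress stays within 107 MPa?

Free expansion if unrestrained: δ_free = αΔT L = 18.6×10⁻⁶ × 87 × 750 = 1.214 mm.
At the allowable stress the elastic shortening the wall may impose is σL/E = 107 × 750 / (96×10³) = 0.8359 mm.
The gap must absorb the remainder: g_min = 1.214 − 0.8359 = 0.3777 mm.

g ≈ 0.378 mm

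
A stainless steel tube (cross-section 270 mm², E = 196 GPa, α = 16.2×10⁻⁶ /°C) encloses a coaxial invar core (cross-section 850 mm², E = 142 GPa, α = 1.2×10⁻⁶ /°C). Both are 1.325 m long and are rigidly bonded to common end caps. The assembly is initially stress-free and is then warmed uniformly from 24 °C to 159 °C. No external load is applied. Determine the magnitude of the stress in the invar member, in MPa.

σ ≈ 87.6 MPa (tensile)

Equilibrium of a rigid end plate with no external load gives equal and opposite internal forces ±P in the two members. Since α_{stainless steel} > α_{invar}, heating drives the stainless steel into compression and the invar into tension.
Setting the final lengths equal and cancelling L: (α₁ − α₂)ΔT = P/(A₁E₁) + P/(A₂E₂).
|α₁ − α₂|·ΔT = 15×10⁻⁶ × 135 = 0.002025.
1/(A₁E₁) + 1/(A₂E₂) = 1/(270×196×10³) + 1/(850×142×10³) = 2.718×10⁻⁸ N⁻¹.
So P = 0.002025 / 2.718×10⁻⁸ = 74.5 kN.
σ_{invar} = P/A₂ = 74500/850 = 87.65 MPa, tensile.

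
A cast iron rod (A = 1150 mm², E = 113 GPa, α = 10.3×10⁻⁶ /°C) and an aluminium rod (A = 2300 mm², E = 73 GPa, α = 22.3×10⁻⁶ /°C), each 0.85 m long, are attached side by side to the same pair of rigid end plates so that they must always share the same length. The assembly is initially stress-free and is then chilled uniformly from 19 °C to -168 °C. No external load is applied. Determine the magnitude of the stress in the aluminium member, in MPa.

The aluminium has the larger α, so on cooling it would change length more than the cast iron if both were free. The rigid plates force a common final length, so the aluminium is put into tension and the cast iron into compression, with equal and opposite forces P (no external load).
Compatibility of the two members (thermal + elastic change equal): (α₁ − α₂)ΔT = P·[1/(A₁E₁) + 1/(A₂E₂)].
|α₁ − α₂|·ΔT = 12×10⁻⁶ × 187 = 0.002244.
1/(A₁E₁) + 1/(A₂E₂) = 1/(1150×113×10³) + 1/(2300×73×10³) = 1.365×10⁻⁸ N⁻¹.
P = 0.002244 / 1.365×10⁻⁸ = 164400 N = 164.4 kN.
σ_{aluminium} = P/A₂ = 164400/2300 = 71.47 MPa, tensile.

σ ≈ 71.5 MPa (tensile)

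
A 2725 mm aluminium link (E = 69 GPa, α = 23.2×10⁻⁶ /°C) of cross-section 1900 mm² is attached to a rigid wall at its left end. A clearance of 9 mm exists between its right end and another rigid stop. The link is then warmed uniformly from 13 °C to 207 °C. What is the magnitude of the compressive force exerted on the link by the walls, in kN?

Free thermal elongation = αΔT L = 23.2×10⁻⁶ × 194 × 2725 = 12.26 mm.
The gap closes (δ_free > 9 mm) and the wall then resists a further 12.26 − 9 = 3.265 mm of expansion.
So σ = E(δ_free − g)/L = 69×10³ × 3.265/2725 = 82.67 MPa.
P = σA = 82.67 × 1900 = 157.1 kN.

P ≈ 157 kN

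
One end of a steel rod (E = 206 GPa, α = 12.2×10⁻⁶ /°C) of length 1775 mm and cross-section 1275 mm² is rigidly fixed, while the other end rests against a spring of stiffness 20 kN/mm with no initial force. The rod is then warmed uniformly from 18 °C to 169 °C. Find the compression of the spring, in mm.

Free thermal expansion: δ_free = αΔT L = 12.2×10⁻⁶ × 151 × 1775 = 3.27 mm.
With a force P in the spring, the elastic change of the rod is PL/(AE) and that of the spring is P/k; compatibility requires their sum to equal δ_free.
So P = δ_free / [L/(AE) + 1/k] = 3.27 / [ 1775/(1275×206×10³) + 1/(20×10³) ].
P = 3.27 / 5.676×10⁻⁵ = 57610 N.
Spring compression = P/k = 57610/(20×10³) = 2.881 mm.

δ ≈ 2.88 mm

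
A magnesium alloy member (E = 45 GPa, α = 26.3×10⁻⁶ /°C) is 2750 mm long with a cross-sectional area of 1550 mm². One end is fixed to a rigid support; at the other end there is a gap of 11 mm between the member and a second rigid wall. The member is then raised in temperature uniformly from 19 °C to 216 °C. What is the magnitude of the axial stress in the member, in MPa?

σ ≈ 53.1 MPa (compressive)

If the wall were absent the member would grow by αΔT L = 26.3×10⁻⁶ × 197 × 2750 = 14.25 mm.
After closing the 11 mm clearance, 14.25 − 11 = 3.248 mm of expansion remains to be suppressed by the wall.
Compatibility: PL/(AE) = 3.248 mm, so σ = P/A = E × (3.248/2750) = 53.15 MPa.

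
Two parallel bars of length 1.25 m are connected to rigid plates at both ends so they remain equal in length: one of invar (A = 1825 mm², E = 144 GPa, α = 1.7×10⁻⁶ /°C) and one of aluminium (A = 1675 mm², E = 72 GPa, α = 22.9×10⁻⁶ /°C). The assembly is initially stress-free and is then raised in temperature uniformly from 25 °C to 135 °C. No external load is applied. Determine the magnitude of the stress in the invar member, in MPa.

σ ≈ 106 MPa (tensile)

Both members must finish at the same length. With the larger α, the aluminium tends to over-expand; the plates restrain it, putting the aluminium in compression and the invar in tension. With no external load the two internal forces are equal and opposite, magnitude P.
Compatibility of the two members (thermal + elastic change equal): (α₁ − α₂)ΔT = P·[1/(A₁E₁) + 1/(A₂E₂)].
|α₁ − α₂|·ΔT = 21.2×10⁻⁶ × 110 = 0.002332.
1/(A₁E₁) + 1/(A₂E₂) = 1/(1825×144×10³) + 1/(1675×72×10³) = 1.21×10⁻⁸ N⁻¹.
So P = 0.002332 / 1.21×10⁻⁸ = 192.8 kN.
σ_{invar} = P/A₁ = 192800/1825 = 105.6 MPa, tensile.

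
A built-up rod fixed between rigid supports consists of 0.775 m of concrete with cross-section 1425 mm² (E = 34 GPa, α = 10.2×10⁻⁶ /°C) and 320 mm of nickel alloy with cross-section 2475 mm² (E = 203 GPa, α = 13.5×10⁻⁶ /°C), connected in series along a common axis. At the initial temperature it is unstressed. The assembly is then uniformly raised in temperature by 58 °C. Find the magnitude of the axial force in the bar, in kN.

P ≈ 42.6 kN (compressive)

Free thermal expansion of the whole bar: Σ αᵢΔT Lᵢ = 10.2×10⁻⁶×58×775 + 13.5×10⁻⁶×58×320 = 0.709 mm.
Since the ends are fixed, an axial force P builds up, equal in every segment, with P · Σ Lᵢ/(AᵢEᵢ) = δ_free.
The series flexibility is Σ Lᵢ/(AᵢEᵢ) = 775/(1425×34×10³) + 320/(2475×203×10³) = 1.663×10⁻⁵ mm/N.
Hence P = δ_free / Σ(L/AE) = 0.709/1.663×10⁻⁵ = 42.63 kN (compressive).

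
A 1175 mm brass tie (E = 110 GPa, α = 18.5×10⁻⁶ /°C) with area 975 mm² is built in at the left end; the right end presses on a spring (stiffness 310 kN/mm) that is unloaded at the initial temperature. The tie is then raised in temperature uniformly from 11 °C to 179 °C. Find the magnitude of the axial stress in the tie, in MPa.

σ ≈ 264 MPa (compressive)

If the spring were absent the tie would lengthen by αΔT L = 18.5×10⁻⁶ × 168 × 1175 = 3.652 mm.
With a force P in the spring, the elastic change of the tie is PL/(AE) and that of the spring is P/k; compatibility requires their sum to equal δ_free.
P [ L/(AE) + 1/k ] = δ_free → P [ 1175/(975×110×10³) + 1/(310×10³) ] = 3.652.
P = 3.652 / 1.418×10⁻⁵ = 257500 N.
σ = P/A = 257500/975 = 264.1 MPa.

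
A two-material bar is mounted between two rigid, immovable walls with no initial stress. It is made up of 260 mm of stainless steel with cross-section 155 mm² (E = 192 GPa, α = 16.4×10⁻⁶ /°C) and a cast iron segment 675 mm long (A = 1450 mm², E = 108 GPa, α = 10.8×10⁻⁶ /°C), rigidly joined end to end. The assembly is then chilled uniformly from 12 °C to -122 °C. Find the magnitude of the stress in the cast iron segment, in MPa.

With the walls removed the bar would change length by δ_free = Σ αᵢΔT Lᵢ = 16.4×10⁻⁶×134×260 + 10.8×10⁻⁶×134×675 = 1.548 mm.
Since the ends are fixed, an axial force P builds up, equal in every segment, with P · Σ Lᵢ/(AᵢEᵢ) = δ_free.
The series flexibility is Σ Lᵢ/(AᵢEᵢ) = 260/(155×192×10³) + 675/(1450×108×10³) = 1.305×10⁻⁵ mm/N.
Hence P = δ_free / Σ(L/AE) = 1.548/1.305×10⁻⁵ = 118.7 kN (tensile).
σ_{cast iron} = P / A = 118700 / 1450 = 81.84 MPa.

σ ≈ 81.8 MPa (tensile)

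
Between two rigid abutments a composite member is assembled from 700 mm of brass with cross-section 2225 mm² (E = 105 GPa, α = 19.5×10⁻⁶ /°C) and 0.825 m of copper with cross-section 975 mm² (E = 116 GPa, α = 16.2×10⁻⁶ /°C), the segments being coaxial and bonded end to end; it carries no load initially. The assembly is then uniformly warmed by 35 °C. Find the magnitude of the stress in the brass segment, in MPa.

If the supports were absent, the total length change would be Σ αᵢΔT Lᵢ = 19.5×10⁻⁶×35×700 + 16.2×10⁻⁶×35×825 = 0.9455 mm.
The walls prevent any net length change, so an axial force P (same in every segment) develops. Compatibility: P · Σ Lᵢ/(AᵢEᵢ) = δ_free.
The series flexibility is Σ Lᵢ/(AᵢEᵢ) = 700/(2225×105×10³) + 825/(975×116×10³) = 1.029×10⁻⁵ mm/N.
P = 0.9455 / 1.029×10⁻⁵ = 91880 N = 91.88 kN, compressive.
σ_{brass} = P / A = 91880 / 2225 = 41.3 MPa.

σ ≈ 41.3 MPa (compressive)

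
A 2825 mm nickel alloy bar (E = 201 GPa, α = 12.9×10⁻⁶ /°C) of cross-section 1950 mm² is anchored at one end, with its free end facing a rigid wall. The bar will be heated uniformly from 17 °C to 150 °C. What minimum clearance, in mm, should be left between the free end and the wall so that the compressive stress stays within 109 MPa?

g ≈ 3.31 mm

With no wall the bar would lengthen by αΔT L = 12.9×10⁻⁶ × 133 × 2825 = 4.847 mm.
A stress of 109 MPa corresponds to the wall pushing the bar back by σL/E = 109×2825/(201×10³) = 1.532 mm.
The gap must absorb the remainder: g_min = 4.847 − 1.532 = 3.315 mm.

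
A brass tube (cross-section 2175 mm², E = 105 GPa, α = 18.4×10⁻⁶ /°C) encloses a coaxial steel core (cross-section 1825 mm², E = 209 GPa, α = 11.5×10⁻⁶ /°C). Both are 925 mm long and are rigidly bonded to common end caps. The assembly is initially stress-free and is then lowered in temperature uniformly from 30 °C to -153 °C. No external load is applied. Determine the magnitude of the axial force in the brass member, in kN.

The brass has the larger α, so on cooling it would change length more than the steel if both were free. The rigid plates force a common final length, so the brass is put into tension and the steel into compression, with equal and opposite forces P (no external load).
Equating the net (thermal + elastic) strains gives |α₁ − α₂|·ΔT = P·[1/(A₁E₁) + 1/(A₂E₂)].
|α₁ − α₂|·ΔT = 6.9×10⁻⁶ × 183 = 0.001263.
1/(A₁E₁) + 1/(A₂E₂) = 1/(2175×105×10³) + 1/(1825×209×10³) = 7.001×10⁻⁹ N⁻¹.
So P = 0.001263 / 7.001×10⁻⁹ = 180.4 kN.

P ≈ 180 kN (tensile in the brass)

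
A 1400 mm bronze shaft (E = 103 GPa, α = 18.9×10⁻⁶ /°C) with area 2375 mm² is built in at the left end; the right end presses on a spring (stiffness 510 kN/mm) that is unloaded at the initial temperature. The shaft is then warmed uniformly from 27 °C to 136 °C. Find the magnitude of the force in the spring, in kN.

Free thermal expansion: δ_free = αΔT L = 18.9×10⁻⁶ × 109 × 1400 = 2.884 mm.
Let P be the compressive force at the spring. The shaft shortens elastically by PL/(AE) and the spring compresses by P/k; together these equal δ_free.
P [ L/(AE) + 1/k ] = δ_free → P [ 1400/(2375×103×10³) + 1/(510×10³) ] = 2.884.
P = 2.884 / 7.684×10⁻⁶ = 375400 N.

P ≈ 375 kN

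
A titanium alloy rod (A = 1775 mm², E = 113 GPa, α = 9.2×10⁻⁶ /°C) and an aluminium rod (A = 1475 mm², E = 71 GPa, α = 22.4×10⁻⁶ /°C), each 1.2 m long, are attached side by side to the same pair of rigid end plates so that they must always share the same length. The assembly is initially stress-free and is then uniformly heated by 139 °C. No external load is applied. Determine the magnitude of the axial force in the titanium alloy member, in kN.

P ≈ 126 kN (tensile in the titanium alloy)

Equilibrium of a rigid end plate with no external load gives equal and opposite internal forces ±P in the two members. Since α_{aluminium} > α_{titanium alloy}, heating drives the aluminium into compression and the titanium alloy into tension.
Equating the net (thermal + elastic) strains gives |α₁ − α₂|·ΔT = P·[1/(A₁E₁) + 1/(A₂E₂)].
|α₁ − α₂|·ΔT = 13.2×10⁻⁶ × 139 = 0.001835.
1/(A₁E₁) + 1/(A₂E₂) = 1/(1775×113×10³) + 1/(1475×71×10³) = 1.453×10⁻⁸ N⁻¹.
P = 0.001835 / 1.453×10⁻⁸ = 126200 N = 126.2 kN.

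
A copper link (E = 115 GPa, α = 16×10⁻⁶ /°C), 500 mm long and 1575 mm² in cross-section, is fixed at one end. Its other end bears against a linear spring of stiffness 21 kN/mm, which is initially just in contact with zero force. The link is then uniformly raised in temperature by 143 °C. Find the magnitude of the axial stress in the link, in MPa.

If the spring were absent the link would lengthen by αΔT L = 16×10⁻⁶ × 143 × 500 = 1.144 mm.
Let P be the compressive force at the spring. The link shortens elastically by PL/(AE) and the spring compresses by P/k; together these equal δ_free.
So P = δ_free / [L/(AE) + 1/k] = 1.144 / [ 500/(1575×115×10³) + 1/(21×10³) ].
P = 1.144 / 5.038×10⁻⁵ = 22710 N.
σ = P/A = 22710/1575 = 14.42 MPa.

σ ≈ 14.4 MPa (compressive)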